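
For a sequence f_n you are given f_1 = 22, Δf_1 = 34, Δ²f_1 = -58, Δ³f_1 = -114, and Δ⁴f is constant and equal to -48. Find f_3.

32

Build the table forward from the leading diagonal:
Δ⁴: -48, -48, -48
Δ³: -114, -162, -210
Δ²: -58, -172, -334
Δ: 34, -24, -196
f: 22, 56, 32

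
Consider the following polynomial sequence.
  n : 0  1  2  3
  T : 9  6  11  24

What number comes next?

45

-3 , 5 , 13
8 , 8
Constant second difference = 8, so extend:
13 + 8 = 21;  24 + 21 = 45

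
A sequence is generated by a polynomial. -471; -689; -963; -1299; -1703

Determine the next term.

-2181

First differences: -218, -274, -336, -404
Second differences: -56, -62, -68
Third differences: -6, -6
The third differences are constant (-6).
-68 − 6 = -74;  -404 − 74 = -478;  -1703 − 478 = -2181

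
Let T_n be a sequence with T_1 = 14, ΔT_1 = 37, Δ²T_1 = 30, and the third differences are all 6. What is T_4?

Build the table forward from the leading diagonal:
D3: 6  6  6  6
D2: 30  36  42  48
D1: 37  67  103  145
T: 14  51  118  221

221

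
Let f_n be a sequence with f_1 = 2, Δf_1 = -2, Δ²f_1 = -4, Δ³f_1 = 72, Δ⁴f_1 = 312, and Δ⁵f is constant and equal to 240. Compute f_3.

Build the table forward from the leading diagonal:
D5: 240, 240, 240
D4: 312, 552, 792
D3: 72, 384, 936
D2: -4, 68, 452
D1: -2, -6, 62
f: 2, 0, -6

-6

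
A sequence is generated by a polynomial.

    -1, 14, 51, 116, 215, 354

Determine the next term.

First differences: 15, 37, 65, 99, 139
Second differences: 22, 28, 34, 40
Third differences: 6, 6, 6
Third differences constant at 6.
40 + 6 = 46;  139 + 46 = 185;  354 + 185 = 539

539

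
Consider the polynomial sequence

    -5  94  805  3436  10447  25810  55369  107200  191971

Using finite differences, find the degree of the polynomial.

5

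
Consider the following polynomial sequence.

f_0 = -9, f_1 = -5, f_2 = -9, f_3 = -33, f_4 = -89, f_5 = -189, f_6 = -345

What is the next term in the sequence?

-569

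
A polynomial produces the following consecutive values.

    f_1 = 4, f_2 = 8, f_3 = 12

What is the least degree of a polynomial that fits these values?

1

Δ: 4, 4
The first differences are constant, so the polynomial has degree 1.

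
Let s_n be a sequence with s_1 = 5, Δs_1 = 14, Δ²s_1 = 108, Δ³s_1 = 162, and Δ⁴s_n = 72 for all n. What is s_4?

Build the table forward from the leading diagonal:
D4: 72  72  72  72
D3: 162  234  306  378
D2: 108  270  504  810
D1: 14  122  392  896
s: 5  19  141  533

533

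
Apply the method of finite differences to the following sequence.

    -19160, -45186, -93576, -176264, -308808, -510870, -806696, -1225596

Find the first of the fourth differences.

-3624

D1: -26026, -48390, -82688, -132544, -202062, -295826, -418900
D2: -22364, -34298, -49856, -69518, -93764, -123074
D3: -11934, -15558, -19662, -24246, -29310
D4: -3624, -4104, -4584, -5064
D5: -480, -480, -480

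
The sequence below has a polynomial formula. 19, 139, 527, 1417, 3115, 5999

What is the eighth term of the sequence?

First differences: 120  388  890  1698  2884
Second differences: 268  502  808  1186
Third differences: 234  306  378
Fourth differences: 72  72
Fourth differences constant at 72.
378 + 72 = 450;  1186 + 450 = 1636;  2884 + 1636 = 4520;  5999 + 4520 = 10519
450 + 72 = 522;  1636 + 522 = 2158;  4520 + 2158 = 6678;  10519 + 6678 = 17197

17197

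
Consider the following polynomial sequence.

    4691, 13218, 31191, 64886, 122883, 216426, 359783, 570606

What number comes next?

First differences: 8527, 17973, 33695, 57997, 93543, 143357, 210823
Second differences: 9446, 15722, 24302, 35546, 49814, 67466
Third differences: 6276, 8580, 11244, 14268, 17652
Fourth differences: 2304, 2664, 3024, 3384
Fifth differences: 360, 360, 360
Constant fifth difference = 360, so extend:
3384 + 360 = 3744;  17652 + 3744 = 21396;  67466 + 21396 = 88862;  210823 + 88862 = 299685;  570606 + 299685 = 870291

870291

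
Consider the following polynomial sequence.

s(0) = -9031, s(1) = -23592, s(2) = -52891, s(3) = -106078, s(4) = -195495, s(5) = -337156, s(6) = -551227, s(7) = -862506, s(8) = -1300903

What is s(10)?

-14561, -29299, -53187, -89417, -141661, -214071, -311279, -438397
-14738, -23888, -36230, -52244, -72410, -97208, -127118
-9150, -12342, -16014, -20166, -24798, -29910
-3192, -3672, -4152, -4632, -5112
-480, -480, -480, -480
Constant fifth difference = -480, so extend:
-5112 − 480 = -5592;  -29910 − 5592 = -35502;  -127118 − 35502 = -162620;  -438397 − 162620 = -601017;  -1300903 − 601017 = -1901920
-5592 − 480 = -6072;  -35502 − 6072 = -41574;  -162620 − 41574 = -204194;  -601017 − 204194 = -805211;  -1901920 − 805211 = -2707131

-2707131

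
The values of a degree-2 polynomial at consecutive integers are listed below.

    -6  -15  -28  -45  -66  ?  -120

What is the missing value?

Using the first 5 terms:
D1: -9, -13, -17, -21
D2: -4, -4, -4
Constant second difference = -4.
Extend forward: -21 − 4 = -25;  -66 − 25 = -91

-91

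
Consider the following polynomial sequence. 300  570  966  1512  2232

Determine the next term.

3150

First differences: 270, 396, 546, 720
Second differences: 126, 150, 174
Third differences: 24, 24
Third differences constant at 24.
174 + 24 = 198;  720 + 198 = 918;  2232 + 918 = 3150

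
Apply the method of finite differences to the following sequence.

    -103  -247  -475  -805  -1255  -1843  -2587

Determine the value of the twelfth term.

-9277

Δ: -144  -228  -330  -450  -588  -744
Δ²: -84  -102  -120  -138  -156
Δ³: -18  -18  -18  -18
Constant third difference = -18, so extend:
-156 − 18 = -174;  -744 − 174 = -918;  -2587 − 918 = -3505
-174 − 18 = -192;  -918 − 192 = -1110;  -3505 − 1110 = -4615
-192 − 18 = -210;  -1110 − 210 = -1320;  -4615 − 1320 = -5935
-210 − 18 = -228;  -1320 − 228 = -1548;  -5935 − 1548 = -7483
-228 − 18 = -246;  -1548 − 246 = -1794;  -7483 − 1794 = -9277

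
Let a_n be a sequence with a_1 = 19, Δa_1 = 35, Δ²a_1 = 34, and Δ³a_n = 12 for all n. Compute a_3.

123

Build the table forward from the leading diagonal:
Δ³: 12  12  12
Δ²: 34  46  58
Δ: 35  69  115
a: 19  54  123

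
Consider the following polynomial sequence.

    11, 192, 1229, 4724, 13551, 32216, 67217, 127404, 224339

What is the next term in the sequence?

372656

181 , 1037 , 3495 , 8827 , 18665 , 35001 , 60187 , 96935
856 , 2458 , 5332 , 9838 , 16336 , 25186 , 36748
1602 , 2874 , 4506 , 6498 , 8850 , 11562
1272 , 1632 , 1992 , 2352 , 2712
360 , 360 , 360 , 360
Constant fifth difference = 360, so extend:
2712 + 360 = 3072;  11562 + 3072 = 14634;  36748 + 14634 = 51382;  96935 + 51382 = 148317;  224339 + 148317 = 372656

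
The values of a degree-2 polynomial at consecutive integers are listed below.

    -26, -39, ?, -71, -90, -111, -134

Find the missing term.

-54

Using the last 4 terms:
First differences: -19, -21, -23
Second differences: -2, -2
Constant second difference = -2.
Extend backward: -19 + 2 = -17;  -71 + 17 = -54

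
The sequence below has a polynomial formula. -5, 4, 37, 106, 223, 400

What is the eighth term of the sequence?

First differences: 9, 33, 69, 117, 177
Second differences: 24, 36, 48, 60
Third differences: 12, 12, 12
Constant third difference = 12, so extend:
60 + 12 = 72;  177 + 72 = 249;  400 + 249 = 649
72 + 12 = 84;  249 + 84 = 333;  649 + 333 = 982

982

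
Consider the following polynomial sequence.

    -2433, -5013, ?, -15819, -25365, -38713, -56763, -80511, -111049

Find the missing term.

Using the last 6 terms:
First differences: -9546, -13348, -18050, -23748, -30538
Second differences: -3802, -4702, -5698, -6790
Third differences: -900, -996, -1092
Fourth differences: -96, -96
Constant fourth difference = -96.
Extend backward: -900 + 96 = -804;  -3802 + 804 = -2998;  -9546 + 2998 = -6548;  -15819 + 6548 = -9271

-9271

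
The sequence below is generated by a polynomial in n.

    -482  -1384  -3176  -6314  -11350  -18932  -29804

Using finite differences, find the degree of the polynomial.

4

D1: -902, -1792, -3138, -5036, -7582, -10872
D2: -890, -1346, -1898, -2546, -3290
D3: -456, -552, -648, -744
D4: -96, -96, -96
The fourth differences are constant, so the polynomial has degree 4.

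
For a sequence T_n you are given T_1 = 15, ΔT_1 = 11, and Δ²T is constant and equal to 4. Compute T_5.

83

Build the table forward from the leading diagonal:
Δ²: 4  4  4  4  4
Δ: 11  15  19  23  27
T: 15  26  41  60  83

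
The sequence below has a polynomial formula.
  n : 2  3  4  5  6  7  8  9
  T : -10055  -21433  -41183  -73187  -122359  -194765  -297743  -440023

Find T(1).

-4079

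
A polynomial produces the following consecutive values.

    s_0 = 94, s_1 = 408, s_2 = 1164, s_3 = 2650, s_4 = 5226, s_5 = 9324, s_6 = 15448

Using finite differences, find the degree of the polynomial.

Δ: 314, 756, 1486, 2576, 4098, 6124
Δ²: 442, 730, 1090, 1522, 2026
Δ³: 288, 360, 432, 504
Δ⁴: 72, 72, 72
The fourth differences are constant, so the polynomial has degree 4.

4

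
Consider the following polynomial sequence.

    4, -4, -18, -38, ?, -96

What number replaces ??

-64

Using the first 4 terms:
-8  -14  -20
-6  -6
Constant second difference = -6.
Extend forward: -20 − 6 = -26;  -38 − 26 = -64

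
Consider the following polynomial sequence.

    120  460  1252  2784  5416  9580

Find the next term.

15780

First differences: 340 , 792 , 1532 , 2632 , 4164
Second differences: 452 , 740 , 1100 , 1532
Third differences: 288 , 360 , 432
Fourth differences: 72 , 72
Constant fourth difference = 72, so extend:
432 + 72 = 504;  1532 + 504 = 2036;  4164 + 2036 = 6200;  9580 + 6200 = 15780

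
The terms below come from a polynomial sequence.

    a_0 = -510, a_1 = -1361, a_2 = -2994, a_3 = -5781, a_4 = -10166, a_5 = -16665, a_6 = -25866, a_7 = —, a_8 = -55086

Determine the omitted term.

-38429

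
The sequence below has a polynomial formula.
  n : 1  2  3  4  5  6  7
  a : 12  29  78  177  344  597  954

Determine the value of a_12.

D1: 17 , 49 , 99 , 167 , 253 , 357
D2: 32 , 50 , 68 , 86 , 104
D3: 18 , 18 , 18 , 18
Constant third difference = 18, so extend:
104 + 18 = 122;  357 + 122 = 479;  954 + 479 = 1433
122 + 18 = 140;  479 + 140 = 619;  1433 + 619 = 2052
140 + 18 = 158;  619 + 158 = 777;  2052 + 777 = 2829
158 + 18 = 176;  777 + 176 = 953;  2829 + 953 = 3782
176 + 18 = 194;  953 + 194 = 1147;  3782 + 1147 = 4929

4929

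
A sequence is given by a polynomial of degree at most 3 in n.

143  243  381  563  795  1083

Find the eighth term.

1851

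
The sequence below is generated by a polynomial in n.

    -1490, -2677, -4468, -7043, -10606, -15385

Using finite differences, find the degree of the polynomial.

4

First differences: -1187, -1791, -2575, -3563, -4779
Second differences: -604, -784, -988, -1216
Third differences: -180, -204, -228
Fourth differences: -24, -24
The fourth differences are constant, so the polynomial has degree 4.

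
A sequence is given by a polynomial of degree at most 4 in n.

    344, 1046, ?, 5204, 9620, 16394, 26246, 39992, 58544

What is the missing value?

2522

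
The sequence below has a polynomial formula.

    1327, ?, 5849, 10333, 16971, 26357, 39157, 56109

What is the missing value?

2997

Using the last 6 terms:
Δ: 4484, 6638, 9386, 12800, 16952
Δ²: 2154, 2748, 3414, 4152
Δ³: 594, 666, 738
Δ⁴: 72, 72
Constant fourth difference = 72.
Extend backward: 594 − 72 = 522;  2154 − 522 = 1632;  4484 − 1632 = 2852;  5849 − 2852 = 2997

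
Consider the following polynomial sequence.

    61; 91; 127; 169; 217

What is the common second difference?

6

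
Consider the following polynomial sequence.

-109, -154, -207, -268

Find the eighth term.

-592

First differences: -45, -53, -61
Second differences: -8, -8
Second differences constant at -8.
-61 − 8 = -69;  -268 − 69 = -337
-69 − 8 = -77;  -337 − 77 = -414
-77 − 8 = -85;  -414 − 85 = -499
-85 − 8 = -93;  -499 − 93 = -592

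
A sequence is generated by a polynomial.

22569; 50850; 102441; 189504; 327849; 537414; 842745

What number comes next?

1273476

28281, 51591, 87063, 138345, 209565, 305331
23310, 35472, 51282, 71220, 95766
12162, 15810, 19938, 24546
3648, 4128, 4608
480, 480
Constant fifth difference = 480, so extend:
4608 + 480 = 5088;  24546 + 5088 = 29634;  95766 + 29634 = 125400;  305331 + 125400 = 430731;  842745 + 430731 = 1273476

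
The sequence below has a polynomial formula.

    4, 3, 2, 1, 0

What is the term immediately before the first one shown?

-1  -1  -1  -1
The first differences are constant at -1.
Work back: 4 + 1 = 5

5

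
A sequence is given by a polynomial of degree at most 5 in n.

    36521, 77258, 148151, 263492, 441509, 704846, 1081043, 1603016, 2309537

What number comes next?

3245714

40737 , 70893 , 115341 , 178017 , 263337 , 376197 , 521973 , 706521
30156 , 44448 , 62676 , 85320 , 112860 , 145776 , 184548
14292 , 18228 , 22644 , 27540 , 32916 , 38772
3936 , 4416 , 4896 , 5376 , 5856
480 , 480 , 480 , 480
Fifth differences constant at 480.
5856 + 480 = 6336;  38772 + 6336 = 45108;  184548 + 45108 = 229656;  706521 + 229656 = 936177;  2309537 + 936177 = 3245714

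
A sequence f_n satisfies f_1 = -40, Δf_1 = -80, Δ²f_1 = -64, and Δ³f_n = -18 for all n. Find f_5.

-816

Build the table forward from the leading diagonal:
D3: -18  -18  -18  -18  -18
D2: -64  -82  -100  -118  -136
D1: -80  -144  -226  -326  -444
f: -40  -120  -264  -490  -816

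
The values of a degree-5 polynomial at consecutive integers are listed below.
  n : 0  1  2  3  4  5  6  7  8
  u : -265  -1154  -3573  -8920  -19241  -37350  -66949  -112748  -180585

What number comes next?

-277546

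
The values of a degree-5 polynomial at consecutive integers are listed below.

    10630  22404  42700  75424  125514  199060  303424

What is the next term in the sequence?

447360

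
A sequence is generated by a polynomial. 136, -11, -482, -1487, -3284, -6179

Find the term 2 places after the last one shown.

Δ: -147, -471, -1005, -1797, -2895
Δ²: -324, -534, -792, -1098
Δ³: -210, -258, -306
Δ⁴: -48, -48
Fourth differences constant at -48.
-306 − 48 = -354;  -1098 − 354 = -1452;  -2895 − 1452 = -4347;  -6179 − 4347 = -10526
-354 − 48 = -402;  -1452 − 402 = -1854;  -4347 − 1854 = -6201;  -10526 − 6201 = -16727

-16727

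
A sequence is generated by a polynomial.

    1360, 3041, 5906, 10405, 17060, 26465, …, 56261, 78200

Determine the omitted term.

Using the first 6 terms:
1681, 2865, 4499, 6655, 9405
1184, 1634, 2156, 2750
450, 522, 594
72, 72
Constant fourth difference = 72.
Extend forward: 594 + 72 = 666;  2750 + 666 = 3416;  9405 + 3416 = 12821;  26465 + 12821 = 39286

39286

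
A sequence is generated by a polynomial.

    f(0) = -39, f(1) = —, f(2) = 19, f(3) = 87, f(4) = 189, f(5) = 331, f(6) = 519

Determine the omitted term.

-21

Using the last 5 terms:
68  102  142  188
34  40  46
6  6
Constant third difference = 6.
Extend backward: 34 − 6 = 28;  68 − 28 = 40;  19 − 40 = -21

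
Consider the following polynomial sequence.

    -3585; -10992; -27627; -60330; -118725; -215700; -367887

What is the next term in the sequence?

-7407  -16635  -32703  -58395  -96975  -152187
-9228  -16068  -25692  -38580  -55212
-6840  -9624  -12888  -16632
-2784  -3264  -3744
-480  -480
The fifth differences are constant (-480).
-3744 − 480 = -4224;  -16632 − 4224 = -20856;  -55212 − 20856 = -76068;  -152187 − 76068 = -228255;  -367887 − 228255 = -596142

-596142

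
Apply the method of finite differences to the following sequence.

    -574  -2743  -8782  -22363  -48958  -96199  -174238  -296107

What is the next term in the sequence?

-478078

First differences: -2169  -6039  -13581  -26595  -47241  -78039  -121869
Second differences: -3870  -7542  -13014  -20646  -30798  -43830
Third differences: -3672  -5472  -7632  -10152  -13032
Fourth differences: -1800  -2160  -2520  -2880
Fifth differences: -360  -360  -360
Fifth differences constant at -360.
-2880 − 360 = -3240;  -13032 − 3240 = -16272;  -43830 − 16272 = -60102;  -121869 − 60102 = -181971;  -296107 − 181971 = -478078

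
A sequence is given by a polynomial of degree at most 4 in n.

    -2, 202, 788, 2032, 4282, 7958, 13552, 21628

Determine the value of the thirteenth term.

204, 586, 1244, 2250, 3676, 5594, 8076
382, 658, 1006, 1426, 1918, 2482
276, 348, 420, 492, 564
72, 72, 72, 72
Constant fourth difference = 72, so extend:
564 + 72 = 636;  2482 + 636 = 3118;  8076 + 3118 = 11194;  21628 + 11194 = 32822
636 + 72 = 708;  3118 + 708 = 3826;  11194 + 3826 = 15020;  32822 + 15020 = 47842
708 + 72 = 780;  3826 + 780 = 4606;  15020 + 4606 = 19626;  47842 + 19626 = 67468
780 + 72 = 852;  4606 + 852 = 5458;  19626 + 5458 = 25084;  67468 + 25084 = 92552
852 + 72 = 924;  5458 + 924 = 6382;  25084 + 6382 = 31466;  92552 + 31466 = 124018

124018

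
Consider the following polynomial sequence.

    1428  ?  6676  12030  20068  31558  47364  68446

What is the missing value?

Using the last 6 terms:
5354  8038  11490  15806  21082
2684  3452  4316  5276
768  864  960
96  96
Constant fourth difference = 96.
Extend backward: 768 − 96 = 672;  2684 − 672 = 2012;  5354 − 2012 = 3342;  6676 − 3342 = 3334

3334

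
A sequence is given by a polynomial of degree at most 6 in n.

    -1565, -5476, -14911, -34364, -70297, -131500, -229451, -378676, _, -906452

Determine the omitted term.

Using the first 8 terms:
-3911  -9435  -19453  -35933  -61203  -97951  -149225
-5524  -10018  -16480  -25270  -36748  -51274
-4494  -6462  -8790  -11478  -14526
-1968  -2328  -2688  -3048
-360  -360  -360
Constant fifth difference = -360.
Extend forward: -3048 − 360 = -3408;  -14526 − 3408 = -17934;  -51274 − 17934 = -69208;  -149225 − 69208 = -218433;  -378676 − 218433 = -597109

-597109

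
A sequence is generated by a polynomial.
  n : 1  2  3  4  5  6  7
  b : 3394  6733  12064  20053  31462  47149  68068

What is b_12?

291253

3339 , 5331 , 7989 , 11409 , 15687 , 20919
1992 , 2658 , 3420 , 4278 , 5232
666 , 762 , 858 , 954
96 , 96 , 96
Fourth differences constant at 96.
954 + 96 = 1050;  5232 + 1050 = 6282;  20919 + 6282 = 27201;  68068 + 27201 = 95269
1050 + 96 = 1146;  6282 + 1146 = 7428;  27201 + 7428 = 34629;  95269 + 34629 = 129898
1146 + 96 = 1242;  7428 + 1242 = 8670;  34629 + 8670 = 43299;  129898 + 43299 = 173197
1242 + 96 = 1338;  8670 + 1338 = 10008;  43299 + 10008 = 53307;  173197 + 53307 = 226504
1338 + 96 = 1434;  10008 + 1434 = 11442;  53307 + 11442 = 64749;  226504 + 64749 = 291253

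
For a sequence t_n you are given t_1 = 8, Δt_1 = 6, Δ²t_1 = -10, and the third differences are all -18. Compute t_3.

Build the table forward from the leading diagonal:
D3: -18  -18  -18
D2: -10  -28  -46
D1: 6  -4  -32
t: 8  14  10

10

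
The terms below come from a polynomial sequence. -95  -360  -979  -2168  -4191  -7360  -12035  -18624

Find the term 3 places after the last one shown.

-54675

-265, -619, -1189, -2023, -3169, -4675, -6589
-354, -570, -834, -1146, -1506, -1914
-216, -264, -312, -360, -408
-48, -48, -48, -48
Constant fourth difference = -48, so extend:
-408 − 48 = -456;  -1914 − 456 = -2370;  -6589 − 2370 = -8959;  -18624 − 8959 = -27583
-456 − 48 = -504;  -2370 − 504 = -2874;  -8959 − 2874 = -11833;  -27583 − 11833 = -39416
-504 − 48 = -552;  -2874 − 552 = -3426;  -11833 − 3426 = -15259;  -39416 − 15259 = -54675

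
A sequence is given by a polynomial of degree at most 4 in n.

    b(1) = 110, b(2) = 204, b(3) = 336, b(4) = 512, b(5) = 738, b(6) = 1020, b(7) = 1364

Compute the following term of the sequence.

94, 132, 176, 226, 282, 344
38, 44, 50, 56, 62
6, 6, 6, 6
Third differences constant at 6.
62 + 6 = 68;  344 + 68 = 412;  1364 + 412 = 1776

1776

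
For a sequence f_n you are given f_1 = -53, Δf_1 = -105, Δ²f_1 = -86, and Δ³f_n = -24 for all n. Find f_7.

-2453

Build the table forward from the leading diagonal:
Δ³: -24, -24, -24, -24, -24, -24, -24
Δ²: -86, -110, -134, -158, -182, -206, -230
Δ: -105, -191, -301, -435, -593, -775, -981
f: -53, -158, -349, -650, -1085, -1678, -2453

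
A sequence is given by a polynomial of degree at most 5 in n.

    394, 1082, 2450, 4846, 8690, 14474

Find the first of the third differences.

Δ: 688, 1368, 2396, 3844, 5784
Δ²: 680, 1028, 1448, 1940
Δ³: 348, 420, 492
Δ⁴: 72, 72

348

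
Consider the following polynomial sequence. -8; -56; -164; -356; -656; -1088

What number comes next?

-1676

First differences: -48, -108, -192, -300, -432
Second differences: -60, -84, -108, -132
Third differences: -24, -24, -24
The third differences are constant (-24).
-132 − 24 = -156;  -432 − 156 = -588;  -1088 − 588 = -1676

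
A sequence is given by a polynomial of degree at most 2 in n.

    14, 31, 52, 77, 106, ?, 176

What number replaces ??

139

Using the first 5 terms:
D1: 17  21  25  29
D2: 4  4  4
Constant second difference = 4.
Extend forward: 29 + 4 = 33;  106 + 33 = 139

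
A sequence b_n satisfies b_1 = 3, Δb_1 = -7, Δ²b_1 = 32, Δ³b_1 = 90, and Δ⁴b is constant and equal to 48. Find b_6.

Build the table forward from the leading diagonal:
Fourth differences: 48, 48, 48, 48, 48, 48
Third differences: 90, 138, 186, 234, 282, 330
Second differences: 32, 122, 260, 446, 680, 962
First differences: -7, 25, 147, 407, 853, 1533
b: 3, -4, 21, 168, 575, 1428

1428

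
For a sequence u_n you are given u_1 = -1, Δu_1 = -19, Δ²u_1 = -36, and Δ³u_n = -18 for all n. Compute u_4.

Build the table forward from the leading diagonal:
Third differences: -18  -18  -18  -18
Second differences: -36  -54  -72  -90
First differences: -19  -55  -109  -181
u: -1  -20  -75  -184

-184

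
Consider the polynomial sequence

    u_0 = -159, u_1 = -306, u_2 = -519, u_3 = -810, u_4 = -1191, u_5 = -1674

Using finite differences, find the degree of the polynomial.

Δ: -147, -213, -291, -381, -483
Δ²: -66, -78, -90, -102
Δ³: -12, -12, -12
The third differences are constant, so the polynomial has degree 3.

3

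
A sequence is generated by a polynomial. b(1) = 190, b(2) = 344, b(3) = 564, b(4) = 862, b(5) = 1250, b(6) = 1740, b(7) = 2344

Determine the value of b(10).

4960

154 , 220 , 298 , 388 , 490 , 604
66 , 78 , 90 , 102 , 114
12 , 12 , 12 , 12
Constant third difference = 12, so extend:
114 + 12 = 126;  604 + 126 = 730;  2344 + 730 = 3074
126 + 12 = 138;  730 + 138 = 868;  3074 + 868 = 3942
138 + 12 = 150;  868 + 150 = 1018;  3942 + 1018 = 4960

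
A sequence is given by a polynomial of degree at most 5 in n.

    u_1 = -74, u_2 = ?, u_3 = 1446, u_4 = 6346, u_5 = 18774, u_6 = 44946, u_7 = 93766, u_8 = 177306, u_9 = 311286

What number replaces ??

Using the last 7 terms:
Δ: 4900  12428  26172  48820  83540  133980
Δ²: 7528  13744  22648  34720  50440
Δ³: 6216  8904  12072  15720
Δ⁴: 2688  3168  3648
Δ⁵: 480  480
Constant fifth difference = 480.
Extend backward: 2688 − 480 = 2208;  6216 − 2208 = 4008;  7528 − 4008 = 3520;  4900 − 3520 = 1380;  1446 − 1380 = 66

66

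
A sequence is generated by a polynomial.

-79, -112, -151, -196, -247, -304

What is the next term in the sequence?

-367

First differences: -33, -39, -45, -51, -57
Second differences: -6, -6, -6, -6
Constant second difference = -6, so extend:
-57 − 6 = -63;  -304 − 63 = -367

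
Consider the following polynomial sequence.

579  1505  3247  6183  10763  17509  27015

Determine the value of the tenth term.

Δ: 926 , 1742 , 2936 , 4580 , 6746 , 9506
Δ²: 816 , 1194 , 1644 , 2166 , 2760
Δ³: 378 , 450 , 522 , 594
Δ⁴: 72 , 72 , 72
The fourth differences are constant (72).
594 + 72 = 666;  2760 + 666 = 3426;  9506 + 3426 = 12932;  27015 + 12932 = 39947
666 + 72 = 738;  3426 + 738 = 4164;  12932 + 4164 = 17096;  39947 + 17096 = 57043
738 + 72 = 810;  4164 + 810 = 4974;  17096 + 4974 = 22070;  57043 + 22070 = 79113

79113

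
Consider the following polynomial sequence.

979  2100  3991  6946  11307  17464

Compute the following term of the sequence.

D1: 1121  1891  2955  4361  6157
D2: 770  1064  1406  1796
D3: 294  342  390
D4: 48  48
Fourth differences constant at 48.
390 + 48 = 438;  1796 + 438 = 2234;  6157 + 2234 = 8391;  17464 + 8391 = 25855

25855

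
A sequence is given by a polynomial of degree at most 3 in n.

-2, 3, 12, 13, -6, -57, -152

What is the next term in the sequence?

-303

D1: 5, 9, 1, -19, -51, -95
D2: 4, -8, -20, -32, -44
D3: -12, -12, -12, -12
Constant third difference = -12, so extend:
-44 − 12 = -56;  -95 − 56 = -151;  -152 − 151 = -303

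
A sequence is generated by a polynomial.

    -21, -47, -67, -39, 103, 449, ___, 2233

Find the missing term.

Using the first 6 terms:
D1: -26  -20  28  142  346
D2: 6  48  114  204
D3: 42  66  90
D4: 24  24
Constant fourth difference = 24.
Extend forward: 90 + 24 = 114;  204 + 114 = 318;  346 + 318 = 664;  449 + 664 = 1113

1113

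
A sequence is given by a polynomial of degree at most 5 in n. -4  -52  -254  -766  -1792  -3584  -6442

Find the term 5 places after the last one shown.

-48 , -202 , -512 , -1026 , -1792 , -2858
-154 , -310 , -514 , -766 , -1066
-156 , -204 , -252 , -300
-48 , -48 , -48
The fourth differences are constant (-48).
-300 − 48 = -348;  -1066 − 348 = -1414;  -2858 − 1414 = -4272;  -6442 − 4272 = -10714
-348 − 48 = -396;  -1414 − 396 = -1810;  -4272 − 1810 = -6082;  -10714 − 6082 = -16796
-396 − 48 = -444;  -1810 − 444 = -2254;  -6082 − 2254 = -8336;  -16796 − 8336 = -25132
-444 − 48 = -492;  -2254 − 492 = -2746;  -8336 − 2746 = -11082;  -25132 − 11082 = -36214
-492 − 48 = -540;  -2746 − 540 = -3286;  -11082 − 3286 = -14368;  -36214 − 14368 = -50582

-50582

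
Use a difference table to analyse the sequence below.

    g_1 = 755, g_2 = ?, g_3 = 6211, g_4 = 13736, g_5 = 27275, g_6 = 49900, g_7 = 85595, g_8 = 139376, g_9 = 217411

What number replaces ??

2420

Using the last 7 terms:
Δ: 7525, 13539, 22625, 35695, 53781, 78035
Δ²: 6014, 9086, 13070, 18086, 24254
Δ³: 3072, 3984, 5016, 6168
Δ⁴: 912, 1032, 1152
Δ⁵: 120, 120
Constant fifth difference = 120.
Extend backward: 912 − 120 = 792;  3072 − 792 = 2280;  6014 − 2280 = 3734;  7525 − 3734 = 3791;  6211 − 3791 = 2420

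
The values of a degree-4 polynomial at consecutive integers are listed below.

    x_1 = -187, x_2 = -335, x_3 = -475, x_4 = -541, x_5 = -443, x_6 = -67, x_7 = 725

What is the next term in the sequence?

D1: -148 , -140 , -66 , 98 , 376 , 792
D2: 8 , 74 , 164 , 278 , 416
D3: 66 , 90 , 114 , 138
D4: 24 , 24 , 24
The fourth differences are constant (24).
138 + 24 = 162;  416 + 162 = 578;  792 + 578 = 1370;  725 + 1370 = 2095

2095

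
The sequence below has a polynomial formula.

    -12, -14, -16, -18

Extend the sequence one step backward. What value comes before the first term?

-10

First differences: -2  -2  -2
The first differences are constant at -2.
Work back: -12 + 2 = -10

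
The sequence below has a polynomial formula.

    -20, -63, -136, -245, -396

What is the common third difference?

-6

Δ: -43, -73, -109, -151
Δ²: -30, -36, -42
Δ³: -6, -6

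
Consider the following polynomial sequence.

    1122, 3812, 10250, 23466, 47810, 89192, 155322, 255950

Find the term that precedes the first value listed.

230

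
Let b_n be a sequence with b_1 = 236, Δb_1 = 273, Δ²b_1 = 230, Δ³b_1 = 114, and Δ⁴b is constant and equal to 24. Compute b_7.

7964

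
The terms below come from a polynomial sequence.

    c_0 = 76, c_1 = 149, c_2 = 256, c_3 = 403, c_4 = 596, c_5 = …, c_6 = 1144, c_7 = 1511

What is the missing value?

Using the first 5 terms:
73  107  147  193
34  40  46
6  6
Constant third difference = 6.
Extend forward: 46 + 6 = 52;  193 + 52 = 245;  596 + 245 = 841

841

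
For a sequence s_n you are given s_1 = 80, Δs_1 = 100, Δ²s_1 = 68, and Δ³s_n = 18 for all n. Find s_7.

2060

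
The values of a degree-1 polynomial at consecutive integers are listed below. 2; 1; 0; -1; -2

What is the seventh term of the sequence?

-4

Δ: -1  -1  -1  -1
The first differences are constant (-1).
-2 − 1 = -3
-3 − 1 = -4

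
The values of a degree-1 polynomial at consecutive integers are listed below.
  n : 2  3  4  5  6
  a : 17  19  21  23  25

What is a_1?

First differences: 2  2  2  2
The first differences are constant at 2.
Work back: 17 − 2 = 15

15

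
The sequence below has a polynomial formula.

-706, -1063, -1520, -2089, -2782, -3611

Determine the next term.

-4588

-357, -457, -569, -693, -829
-100, -112, -124, -136
-12, -12, -12
Third differences constant at -12.
-136 − 12 = -148;  -829 − 148 = -977;  -3611 − 977 = -4588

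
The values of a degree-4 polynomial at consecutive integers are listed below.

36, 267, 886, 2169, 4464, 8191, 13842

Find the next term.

21981

First differences: 231  619  1283  2295  3727  5651
Second differences: 388  664  1012  1432  1924
Third differences: 276  348  420  492
Fourth differences: 72  72  72
Fourth differences constant at 72.
492 + 72 = 564;  1924 + 564 = 2488;  5651 + 2488 = 8139;  13842 + 8139 = 21981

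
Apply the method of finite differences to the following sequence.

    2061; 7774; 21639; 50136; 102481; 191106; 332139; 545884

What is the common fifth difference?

First differences: 5713, 13865, 28497, 52345, 88625, 141033, 213745
Second differences: 8152, 14632, 23848, 36280, 52408, 72712
Third differences: 6480, 9216, 12432, 16128, 20304
Fourth differences: 2736, 3216, 3696, 4176
Fifth differences: 480, 480, 480

480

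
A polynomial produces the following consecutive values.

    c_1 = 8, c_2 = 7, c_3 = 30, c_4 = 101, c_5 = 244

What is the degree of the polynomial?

-1, 23, 71, 143
24, 48, 72
24, 24
The third differences are constant, so the polynomial has degree 3.

3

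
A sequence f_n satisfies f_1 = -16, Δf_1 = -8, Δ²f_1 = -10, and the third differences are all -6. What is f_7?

-334

Build the table forward from the leading diagonal:
Third differences: -6, -6, -6, -6, -6, -6, -6
Second differences: -10, -16, -22, -28, -34, -40, -46
First differences: -8, -18, -34, -56, -84, -118, -158
f: -16, -24, -42, -76, -132, -216, -334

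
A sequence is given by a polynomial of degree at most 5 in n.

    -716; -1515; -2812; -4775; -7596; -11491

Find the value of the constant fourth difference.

First differences: -799, -1297, -1963, -2821, -3895
Second differences: -498, -666, -858, -1074
Third differences: -168, -192, -216
Fourth differences: -24, -24

-24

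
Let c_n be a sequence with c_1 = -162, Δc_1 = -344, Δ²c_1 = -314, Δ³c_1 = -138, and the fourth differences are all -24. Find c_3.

-1164

Build the table forward from the leading diagonal:
Fourth differences: -24, -24, -24
Third differences: -138, -162, -186
Second differences: -314, -452, -614
First differences: -344, -658, -1110
c: -162, -506, -1164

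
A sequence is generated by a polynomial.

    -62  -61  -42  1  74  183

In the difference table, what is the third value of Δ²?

30

Δ: 1, 19, 43, 73, 109
Δ²: 18, 24, 30, 36
Δ³: 6, 6, 6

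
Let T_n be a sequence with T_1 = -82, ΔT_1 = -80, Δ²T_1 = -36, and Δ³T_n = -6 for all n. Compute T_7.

-1222

Build the table forward from the leading diagonal:
Third differences: -6  -6  -6  -6  -6  -6  -6
Second differences: -36  -42  -48  -54  -60  -66  -72
First differences: -80  -116  -158  -206  -260  -320  -386
T: -82  -162  -278  -436  -642  -902  -1222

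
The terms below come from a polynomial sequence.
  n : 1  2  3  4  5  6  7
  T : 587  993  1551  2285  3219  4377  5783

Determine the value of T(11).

First differences: 406  558  734  934  1158  1406
Second differences: 152  176  200  224  248
Third differences: 24  24  24  24
Third differences constant at 24.
248 + 24 = 272;  1406 + 272 = 1678;  5783 + 1678 = 7461
272 + 24 = 296;  1678 + 296 = 1974;  7461 + 1974 = 9435
296 + 24 = 320;  1974 + 320 = 2294;  9435 + 2294 = 11729
320 + 24 = 344;  2294 + 344 = 2638;  11729 + 2638 = 14367

14367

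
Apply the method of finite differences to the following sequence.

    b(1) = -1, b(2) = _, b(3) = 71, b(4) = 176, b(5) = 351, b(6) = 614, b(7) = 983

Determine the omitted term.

Using the last 5 terms:
105  175  263  369
70  88  106
18  18
Constant third difference = 18.
Extend backward: 70 − 18 = 52;  105 − 52 = 53;  71 − 53 = 18

18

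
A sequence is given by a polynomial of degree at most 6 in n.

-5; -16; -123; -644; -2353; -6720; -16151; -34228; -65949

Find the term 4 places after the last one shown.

First differences: -11, -107, -521, -1709, -4367, -9431, -18077, -31721
Second differences: -96, -414, -1188, -2658, -5064, -8646, -13644
Third differences: -318, -774, -1470, -2406, -3582, -4998
Fourth differences: -456, -696, -936, -1176, -1416
Fifth differences: -240, -240, -240, -240
Constant fifth difference = -240, so extend:
-1416 − 240 = -1656;  -4998 − 1656 = -6654;  -13644 − 6654 = -20298;  -31721 − 20298 = -52019;  -65949 − 52019 = -117968
-1656 − 240 = -1896;  -6654 − 1896 = -8550;  -20298 − 8550 = -28848;  -52019 − 28848 = -80867;  -117968 − 80867 = -198835
-1896 − 240 = -2136;  -8550 − 2136 = -10686;  -28848 − 10686 = -39534;  -80867 − 39534 = -120401;  -198835 − 120401 = -319236
-2136 − 240 = -2376;  -10686 − 2376 = -13062;  -39534 − 13062 = -52596;  -120401 − 52596 = -172997;  -319236 − 172997 = -492233

-492233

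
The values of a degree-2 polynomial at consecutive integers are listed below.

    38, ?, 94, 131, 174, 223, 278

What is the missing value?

63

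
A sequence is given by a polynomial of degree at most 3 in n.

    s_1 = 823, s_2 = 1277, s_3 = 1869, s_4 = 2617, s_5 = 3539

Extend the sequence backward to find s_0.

489

Δ: 454, 592, 748, 922
Δ²: 138, 156, 174
Δ³: 18, 18
The third differences are constant at 18.
Work back: 138 − 18 = 120;  454 − 120 = 334;  823 − 334 = 489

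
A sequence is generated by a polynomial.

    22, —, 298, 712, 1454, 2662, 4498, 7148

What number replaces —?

98

Using the last 6 terms:
First differences: 414, 742, 1208, 1836, 2650
Second differences: 328, 466, 628, 814
Third differences: 138, 162, 186
Fourth differences: 24, 24
Constant fourth difference = 24.
Extend backward: 138 − 24 = 114;  328 − 114 = 214;  414 − 214 = 200;  298 − 200 = 98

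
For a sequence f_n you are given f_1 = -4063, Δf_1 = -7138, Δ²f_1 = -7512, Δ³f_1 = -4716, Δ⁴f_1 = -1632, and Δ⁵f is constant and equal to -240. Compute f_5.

-98183

Build the table forward from the leading diagonal:
D5: -240, -240, -240, -240, -240
D4: -1632, -1872, -2112, -2352, -2592
D3: -4716, -6348, -8220, -10332, -12684
D2: -7512, -12228, -18576, -26796, -37128
D1: -7138, -14650, -26878, -45454, -72250
f: -4063, -11201, -25851, -52729, -98183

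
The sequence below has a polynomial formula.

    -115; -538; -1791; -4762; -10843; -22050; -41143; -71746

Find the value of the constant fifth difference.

D1: -423, -1253, -2971, -6081, -11207, -19093, -30603
D2: -830, -1718, -3110, -5126, -7886, -11510
D3: -888, -1392, -2016, -2760, -3624
D4: -504, -624, -744, -864
D5: -120, -120, -120

-120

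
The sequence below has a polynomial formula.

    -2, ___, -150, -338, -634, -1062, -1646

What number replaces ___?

-46

Using the last 5 terms:
First differences: -188, -296, -428, -584
Second differences: -108, -132, -156
Third differences: -24, -24
Constant third difference = -24.
Extend backward: -108 + 24 = -84;  -188 + 84 = -104;  -150 + 104 = -46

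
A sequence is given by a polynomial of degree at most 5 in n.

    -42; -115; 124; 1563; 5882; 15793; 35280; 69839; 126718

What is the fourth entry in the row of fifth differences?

240

First differences: -73, 239, 1439, 4319, 9911, 19487, 34559, 56879
Second differences: 312, 1200, 2880, 5592, 9576, 15072, 22320
Third differences: 888, 1680, 2712, 3984, 5496, 7248
Fourth differences: 792, 1032, 1272, 1512, 1752
Fifth differences: 240, 240, 240, 240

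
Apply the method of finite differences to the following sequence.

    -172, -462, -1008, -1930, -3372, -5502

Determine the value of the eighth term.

-12618

-290  -546  -922  -1442  -2130
-256  -376  -520  -688
-120  -144  -168
-24  -24
Constant fourth difference = -24, so extend:
-168 − 24 = -192;  -688 − 192 = -880;  -2130 − 880 = -3010;  -5502 − 3010 = -8512
-192 − 24 = -216;  -880 − 216 = -1096;  -3010 − 1096 = -4106;  -8512 − 4106 = -12618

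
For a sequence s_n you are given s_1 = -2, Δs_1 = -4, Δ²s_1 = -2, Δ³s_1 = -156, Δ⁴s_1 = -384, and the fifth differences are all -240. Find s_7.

Build the table forward from the leading diagonal:
Fifth differences: -240  -240  -240  -240  -240  -240  -240
Fourth differences: -384  -624  -864  -1104  -1344  -1584  -1824
Third differences: -156  -540  -1164  -2028  -3132  -4476  -6060
Second differences: -2  -158  -698  -1862  -3890  -7022  -11498
First differences: -4  -6  -164  -862  -2724  -6614  -13636
s: -2  -6  -12  -176  -1038  -3762  -10376

-10376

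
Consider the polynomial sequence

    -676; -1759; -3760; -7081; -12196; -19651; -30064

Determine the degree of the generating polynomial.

4

First differences: -1083, -2001, -3321, -5115, -7455, -10413
Second differences: -918, -1320, -1794, -2340, -2958
Third differences: -402, -474, -546, -618
Fourth differences: -72, -72, -72
The fourth differences are constant, so the polynomial has degree 4.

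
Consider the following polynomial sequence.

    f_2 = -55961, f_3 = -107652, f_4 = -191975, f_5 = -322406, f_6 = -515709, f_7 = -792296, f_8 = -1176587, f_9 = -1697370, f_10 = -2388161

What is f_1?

-51691, -84323, -130431, -193303, -276587, -384291, -520783, -690791
-32632, -46108, -62872, -83284, -107704, -136492, -170008
-13476, -16764, -20412, -24420, -28788, -33516
-3288, -3648, -4008, -4368, -4728
-360, -360, -360, -360
The fifth differences are constant at -360.
Work back: -3288 + 360 = -2928;  -13476 + 2928 = -10548;  -32632 + 10548 = -22084;  -51691 + 22084 = -29607;  -55961 + 29607 = -26354

-26354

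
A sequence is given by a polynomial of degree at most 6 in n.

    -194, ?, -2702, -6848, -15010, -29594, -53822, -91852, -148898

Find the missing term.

-862

Using the last 7 terms:
D1: -4146  -8162  -14584  -24228  -38030  -57046
D2: -4016  -6422  -9644  -13802  -19016
D3: -2406  -3222  -4158  -5214
D4: -816  -936  -1056
D5: -120  -120
Constant fifth difference = -120.
Extend backward: -816 + 120 = -696;  -2406 + 696 = -1710;  -4016 + 1710 = -2306;  -4146 + 2306 = -1840;  -2702 + 1840 = -862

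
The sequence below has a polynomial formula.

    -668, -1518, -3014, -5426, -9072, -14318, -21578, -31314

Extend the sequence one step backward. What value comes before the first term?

-242

First differences: -850  -1496  -2412  -3646  -5246  -7260  -9736
Second differences: -646  -916  -1234  -1600  -2014  -2476
Third differences: -270  -318  -366  -414  -462
Fourth differences: -48  -48  -48  -48
The fourth differences are constant at -48.
Work back: -270 + 48 = -222;  -646 + 222 = -424;  -850 + 424 = -426;  -668 + 426 = -242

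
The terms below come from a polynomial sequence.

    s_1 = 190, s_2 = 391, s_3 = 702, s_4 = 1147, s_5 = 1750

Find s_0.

D1: 201  311  445  603
D2: 110  134  158
D3: 24  24
The third differences are constant at 24.
Work back: 110 − 24 = 86;  201 − 86 = 115;  190 − 115 = 75

75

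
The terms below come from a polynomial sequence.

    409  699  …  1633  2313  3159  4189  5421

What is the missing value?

1101

Using the last 5 terms:
First differences: 680, 846, 1030, 1232
Second differences: 166, 184, 202
Third differences: 18, 18
Constant third difference = 18.
Extend backward: 166 − 18 = 148;  680 − 148 = 532;  1633 − 532 = 1101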